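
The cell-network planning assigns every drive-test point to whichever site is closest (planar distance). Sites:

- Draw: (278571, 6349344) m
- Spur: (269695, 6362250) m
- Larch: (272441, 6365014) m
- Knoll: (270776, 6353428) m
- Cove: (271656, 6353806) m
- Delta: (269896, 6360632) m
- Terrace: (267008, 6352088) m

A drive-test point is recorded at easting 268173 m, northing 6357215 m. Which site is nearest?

Squared distances to each site:
Draw: 170071045.000; Spur: 27667709.000; Larch: 79040225.000; Knoll: 21116978.000; Cove: 23752570.000; Delta: 14644618.000; Terrace: 27643354.000.
Minimum at Delta.

Delta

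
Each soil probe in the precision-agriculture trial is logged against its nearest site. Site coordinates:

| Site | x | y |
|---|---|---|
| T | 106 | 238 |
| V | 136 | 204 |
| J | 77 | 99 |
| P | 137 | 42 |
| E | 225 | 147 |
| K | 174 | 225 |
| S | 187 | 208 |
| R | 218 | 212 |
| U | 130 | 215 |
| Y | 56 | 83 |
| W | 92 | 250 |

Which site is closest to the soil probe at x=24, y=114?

Y

Squared distances to each site:
T: 22100.000; V: 20644.000; J: 3034.000; P: 17953.000; E: 41490.000; K: 34821.000; S: 35405.000; R: 47240.000; U: 21437.000; Y: 1985.000; W: 23120.000.
Minimum at Y.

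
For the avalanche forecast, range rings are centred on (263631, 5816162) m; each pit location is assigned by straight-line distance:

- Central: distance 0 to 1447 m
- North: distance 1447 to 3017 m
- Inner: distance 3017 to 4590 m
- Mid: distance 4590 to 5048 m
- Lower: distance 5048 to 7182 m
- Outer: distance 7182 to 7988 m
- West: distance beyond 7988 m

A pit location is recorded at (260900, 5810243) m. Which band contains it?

Distance = √((260900−263631)² + (5810243−5816162)²) = √(7458361.000 + 35034561.000) = 6518.660 m.
5048 ≤ 6518.660 < 7182 → Lower.

Lower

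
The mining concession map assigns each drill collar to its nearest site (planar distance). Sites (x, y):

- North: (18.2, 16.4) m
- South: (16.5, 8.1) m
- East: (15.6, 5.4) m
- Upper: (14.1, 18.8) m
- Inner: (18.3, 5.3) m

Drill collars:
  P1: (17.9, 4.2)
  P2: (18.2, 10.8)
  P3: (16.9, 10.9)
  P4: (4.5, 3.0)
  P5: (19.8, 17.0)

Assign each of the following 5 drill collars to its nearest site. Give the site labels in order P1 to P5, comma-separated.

P1 → Inner (d²=1.37)
P2 → South (d²=10.18)
P3 → South (d²=8.00)
P4 → East (d²=128.97)
P5 → North (d²=2.92)

Inner, South, South, East, North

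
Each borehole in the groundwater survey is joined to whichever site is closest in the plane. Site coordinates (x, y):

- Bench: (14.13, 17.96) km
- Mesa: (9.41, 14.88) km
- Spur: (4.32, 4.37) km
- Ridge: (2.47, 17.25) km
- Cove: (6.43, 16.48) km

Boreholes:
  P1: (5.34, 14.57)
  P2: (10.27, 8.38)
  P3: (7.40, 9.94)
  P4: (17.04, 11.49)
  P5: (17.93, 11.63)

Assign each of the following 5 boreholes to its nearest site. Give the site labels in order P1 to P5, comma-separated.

Cove, Mesa, Mesa, Bench, Bench

P1 → Cove (d²=4.84)
P2 → Mesa (d²=42.99)
P3 → Mesa (d²=28.44)
P4 → Bench (d²=50.33)
P5 → Bench (d²=54.51)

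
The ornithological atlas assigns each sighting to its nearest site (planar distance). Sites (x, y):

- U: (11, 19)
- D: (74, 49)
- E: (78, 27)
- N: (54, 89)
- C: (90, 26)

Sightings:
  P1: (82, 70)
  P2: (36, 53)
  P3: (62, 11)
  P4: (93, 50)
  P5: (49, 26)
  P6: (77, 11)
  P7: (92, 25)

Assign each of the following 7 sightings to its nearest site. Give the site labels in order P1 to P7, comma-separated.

D, D, E, D, E, E, C

P1 → D (d²=505.00)
P2 → D (d²=1460.00)
P3 → E (d²=512.00)
P4 → D (d²=362.00)
P5 → E (d²=842.00)
P6 → E (d²=257.00)
P7 → C (d²=5.00)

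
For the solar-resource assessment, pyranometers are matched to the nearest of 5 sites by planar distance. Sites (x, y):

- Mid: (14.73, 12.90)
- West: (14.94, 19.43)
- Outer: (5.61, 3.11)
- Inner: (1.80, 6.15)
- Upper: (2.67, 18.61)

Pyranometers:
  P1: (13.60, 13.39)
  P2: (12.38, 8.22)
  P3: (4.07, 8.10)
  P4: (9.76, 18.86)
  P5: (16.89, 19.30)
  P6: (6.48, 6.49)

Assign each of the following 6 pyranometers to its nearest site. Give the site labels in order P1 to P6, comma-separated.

Mid, Mid, Inner, West, West, Outer

P1 → Mid (d²=1.52)
P2 → Mid (d²=27.42)
P3 → Inner (d²=8.96)
P4 → West (d²=27.16)
P5 → West (d²=3.82)
P6 → Outer (d²=12.18)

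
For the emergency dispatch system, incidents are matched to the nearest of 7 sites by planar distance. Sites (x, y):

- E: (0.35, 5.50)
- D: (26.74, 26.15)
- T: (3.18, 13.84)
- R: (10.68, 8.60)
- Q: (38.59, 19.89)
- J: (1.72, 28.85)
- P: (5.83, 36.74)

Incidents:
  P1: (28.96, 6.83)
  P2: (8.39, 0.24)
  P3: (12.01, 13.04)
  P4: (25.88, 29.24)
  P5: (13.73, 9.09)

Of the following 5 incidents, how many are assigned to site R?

3

P1 → Q
P2 → R
P3 → R
P4 → D
P5 → R
3 of the 5 go to R.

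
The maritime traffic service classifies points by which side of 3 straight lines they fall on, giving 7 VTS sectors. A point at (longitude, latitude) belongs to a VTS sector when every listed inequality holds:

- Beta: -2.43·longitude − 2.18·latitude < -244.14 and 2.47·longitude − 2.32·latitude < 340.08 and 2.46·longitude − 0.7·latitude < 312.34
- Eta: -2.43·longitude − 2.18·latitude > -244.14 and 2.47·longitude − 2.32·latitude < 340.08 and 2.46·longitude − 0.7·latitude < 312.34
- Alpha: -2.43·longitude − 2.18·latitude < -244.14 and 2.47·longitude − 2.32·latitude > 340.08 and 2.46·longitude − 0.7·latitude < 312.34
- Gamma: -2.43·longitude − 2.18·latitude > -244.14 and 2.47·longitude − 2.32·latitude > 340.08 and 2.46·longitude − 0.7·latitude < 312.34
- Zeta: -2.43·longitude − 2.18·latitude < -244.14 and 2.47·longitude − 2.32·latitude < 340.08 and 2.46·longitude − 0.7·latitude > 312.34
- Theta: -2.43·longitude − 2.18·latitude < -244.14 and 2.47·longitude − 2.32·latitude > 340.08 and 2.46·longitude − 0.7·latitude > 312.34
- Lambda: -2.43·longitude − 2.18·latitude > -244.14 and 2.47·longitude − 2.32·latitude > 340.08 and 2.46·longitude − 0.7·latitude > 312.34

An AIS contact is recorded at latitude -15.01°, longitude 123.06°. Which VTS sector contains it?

-2.43·123.06 − 2.18·-15.01 = -266.314, which is < -244.14
2.47·123.06 − 2.32·-15.01 = 338.781, which is < 340.08
2.46·123.06 − 0.7·-15.01 = 313.235, which is > 312.34
This sign pattern matches Zeta.

Zeta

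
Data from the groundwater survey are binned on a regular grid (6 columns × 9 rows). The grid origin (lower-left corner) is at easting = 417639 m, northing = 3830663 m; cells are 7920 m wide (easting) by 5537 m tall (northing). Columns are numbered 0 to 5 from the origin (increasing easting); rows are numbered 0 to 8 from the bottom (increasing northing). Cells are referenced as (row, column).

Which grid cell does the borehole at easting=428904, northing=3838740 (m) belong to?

(1, 1)

Column index: ⌊(428904 − 417639) / 7920⌋ = ⌊1.422⌋ = 1
Row offset from origin: ⌊(3838740 − 3830663) / 5537⌋ = ⌊1.459⌋ = 1 → row 1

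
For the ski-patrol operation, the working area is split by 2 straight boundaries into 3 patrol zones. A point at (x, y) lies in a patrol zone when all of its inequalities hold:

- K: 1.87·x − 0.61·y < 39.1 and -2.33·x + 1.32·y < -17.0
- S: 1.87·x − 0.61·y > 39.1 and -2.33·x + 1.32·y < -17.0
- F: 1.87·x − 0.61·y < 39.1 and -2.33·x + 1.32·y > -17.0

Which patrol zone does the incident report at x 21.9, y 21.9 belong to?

K

1.87·21.9 − 0.61·21.9 = 27.594, which is < 39.1
-2.33·21.9 + 1.32·21.9 = -22.119, which is < -17.0
This sign pattern matches K.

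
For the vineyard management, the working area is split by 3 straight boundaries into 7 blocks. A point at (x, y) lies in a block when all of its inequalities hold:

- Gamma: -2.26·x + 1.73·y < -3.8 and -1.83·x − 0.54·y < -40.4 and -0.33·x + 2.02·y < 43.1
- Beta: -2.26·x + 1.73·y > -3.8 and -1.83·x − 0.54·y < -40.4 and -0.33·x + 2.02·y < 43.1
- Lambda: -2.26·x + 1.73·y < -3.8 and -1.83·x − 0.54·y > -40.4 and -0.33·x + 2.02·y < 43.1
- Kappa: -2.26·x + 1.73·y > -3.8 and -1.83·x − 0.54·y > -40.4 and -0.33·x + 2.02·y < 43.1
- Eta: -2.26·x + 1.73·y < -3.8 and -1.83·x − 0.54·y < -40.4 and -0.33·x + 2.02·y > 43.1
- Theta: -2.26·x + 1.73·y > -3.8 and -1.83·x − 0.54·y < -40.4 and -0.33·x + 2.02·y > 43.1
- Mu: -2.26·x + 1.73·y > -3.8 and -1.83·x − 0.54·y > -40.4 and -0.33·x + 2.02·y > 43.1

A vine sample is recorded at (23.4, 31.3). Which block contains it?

-2.26·23.4 + 1.73·31.3 = 1.265, which is > -3.8
-1.83·23.4 − 0.54·31.3 = -59.724, which is < -40.4
-0.33·23.4 + 2.02·31.3 = 55.504, which is > 43.1
This sign pattern matches Theta.

Theta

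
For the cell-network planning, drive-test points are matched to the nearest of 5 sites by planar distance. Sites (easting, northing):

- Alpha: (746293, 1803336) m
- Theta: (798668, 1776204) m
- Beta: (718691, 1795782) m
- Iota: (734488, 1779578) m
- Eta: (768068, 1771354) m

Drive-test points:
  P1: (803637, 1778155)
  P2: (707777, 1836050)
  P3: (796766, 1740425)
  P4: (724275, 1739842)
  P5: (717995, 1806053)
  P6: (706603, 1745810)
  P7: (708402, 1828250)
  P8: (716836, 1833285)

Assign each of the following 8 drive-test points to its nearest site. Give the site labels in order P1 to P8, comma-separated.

Theta, Beta, Theta, Iota, Beta, Iota, Beta, Beta

P1 → Theta (d²=28497362.00)
P2 → Beta (d²=1740627220.00)
P3 → Theta (d²=1283754445.00)
P4 → Iota (d²=1683255065.00)
P5 → Beta (d²=105977857.00)
P6 → Iota (d²=1917851049.00)
P7 → Beta (d²=1160034545.00)
P8 → Beta (d²=1409916034.00)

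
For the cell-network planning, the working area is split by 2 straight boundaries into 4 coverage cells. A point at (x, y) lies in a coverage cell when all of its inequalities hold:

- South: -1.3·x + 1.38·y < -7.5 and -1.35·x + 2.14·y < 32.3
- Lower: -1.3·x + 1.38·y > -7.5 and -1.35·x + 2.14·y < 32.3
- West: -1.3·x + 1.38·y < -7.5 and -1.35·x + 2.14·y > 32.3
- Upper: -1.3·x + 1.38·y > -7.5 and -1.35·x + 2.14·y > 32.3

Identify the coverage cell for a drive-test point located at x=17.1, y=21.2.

-1.3·17.1 + 1.38·21.2 = 7.026, which is > -7.5
-1.35·17.1 + 2.14·21.2 = 22.283, which is < 32.3
This sign pattern matches Lower.

Lower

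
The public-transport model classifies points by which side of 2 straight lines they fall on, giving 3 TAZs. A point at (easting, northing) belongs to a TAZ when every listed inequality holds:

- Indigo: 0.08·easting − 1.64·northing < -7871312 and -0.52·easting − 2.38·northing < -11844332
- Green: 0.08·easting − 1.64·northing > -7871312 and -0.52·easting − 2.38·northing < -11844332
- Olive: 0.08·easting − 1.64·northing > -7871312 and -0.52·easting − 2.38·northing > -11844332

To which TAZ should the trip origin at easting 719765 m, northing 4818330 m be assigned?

0.08·719765 − 1.64·4818330 = -7844480.000, which is > -7871312
-0.52·719765 − 2.38·4818330 = -11841903.200, which is > -11844332
This sign pattern matches Olive.

Olive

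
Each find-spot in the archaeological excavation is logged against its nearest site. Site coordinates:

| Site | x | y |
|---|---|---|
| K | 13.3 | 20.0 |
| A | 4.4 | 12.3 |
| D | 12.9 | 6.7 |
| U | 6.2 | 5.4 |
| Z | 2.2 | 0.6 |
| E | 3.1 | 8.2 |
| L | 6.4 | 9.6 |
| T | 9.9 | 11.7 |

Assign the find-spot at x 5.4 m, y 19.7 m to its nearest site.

Squared distances to each site:
K: 62.500; A: 55.760; D: 225.250; U: 205.130; Z: 375.050; E: 137.540; L: 103.010; T: 84.250.
Minimum at A.

A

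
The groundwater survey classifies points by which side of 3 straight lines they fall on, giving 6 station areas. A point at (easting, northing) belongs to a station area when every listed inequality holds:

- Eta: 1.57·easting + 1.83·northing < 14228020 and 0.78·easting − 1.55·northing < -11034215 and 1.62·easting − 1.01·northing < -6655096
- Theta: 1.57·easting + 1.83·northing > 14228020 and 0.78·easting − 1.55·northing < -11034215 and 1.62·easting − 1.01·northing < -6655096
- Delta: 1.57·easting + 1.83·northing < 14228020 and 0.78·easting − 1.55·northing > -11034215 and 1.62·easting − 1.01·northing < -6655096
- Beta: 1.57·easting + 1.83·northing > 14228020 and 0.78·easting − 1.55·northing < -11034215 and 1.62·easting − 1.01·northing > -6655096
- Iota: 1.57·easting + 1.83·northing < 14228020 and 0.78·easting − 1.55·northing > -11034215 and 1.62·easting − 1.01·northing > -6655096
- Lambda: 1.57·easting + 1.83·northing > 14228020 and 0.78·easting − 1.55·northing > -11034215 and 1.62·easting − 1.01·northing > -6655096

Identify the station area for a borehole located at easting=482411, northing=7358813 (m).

Iota

1.57·482411 + 1.83·7358813 = 14224013.060, which is < 14228020
0.78·482411 − 1.55·7358813 = -11029879.570, which is > -11034215
1.62·482411 − 1.01·7358813 = -6650895.310, which is > -6655096
This sign pattern matches Iota.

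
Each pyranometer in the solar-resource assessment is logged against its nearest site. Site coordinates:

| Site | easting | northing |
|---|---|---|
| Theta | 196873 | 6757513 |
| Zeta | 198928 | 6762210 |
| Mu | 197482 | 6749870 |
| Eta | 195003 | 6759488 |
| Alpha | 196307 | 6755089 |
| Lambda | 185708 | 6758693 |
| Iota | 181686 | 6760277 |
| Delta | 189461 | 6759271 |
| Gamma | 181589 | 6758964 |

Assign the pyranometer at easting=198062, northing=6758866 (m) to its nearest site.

Theta

Squared distances to each site:
Theta: 3244330.000; Zeta: 11932292.000; Mu: 81264416.000; Eta: 9744365.000; Alpha: 17345754.000; Lambda: 152651245.000; Iota: 270164297.000; Delta: 74141226.000; Gamma: 271369333.000.
Minimum at Theta.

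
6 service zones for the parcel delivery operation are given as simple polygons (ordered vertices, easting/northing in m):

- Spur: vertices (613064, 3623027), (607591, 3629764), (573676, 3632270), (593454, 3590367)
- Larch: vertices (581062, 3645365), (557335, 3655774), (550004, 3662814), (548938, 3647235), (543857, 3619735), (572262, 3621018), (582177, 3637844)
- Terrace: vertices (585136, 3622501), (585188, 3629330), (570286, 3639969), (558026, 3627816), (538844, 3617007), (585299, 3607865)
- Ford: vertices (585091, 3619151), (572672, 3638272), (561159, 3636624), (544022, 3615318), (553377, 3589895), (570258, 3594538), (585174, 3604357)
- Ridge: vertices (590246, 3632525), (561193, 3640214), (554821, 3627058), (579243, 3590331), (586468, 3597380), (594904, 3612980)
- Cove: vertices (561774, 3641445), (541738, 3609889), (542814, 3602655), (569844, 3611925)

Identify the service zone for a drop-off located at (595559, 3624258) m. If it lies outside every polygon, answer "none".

Spur

Cast a ray rightward from (595559, 3624258). For each polygon, the edges (by vertex number in listed order) whose endpoints lie on opposite sides of northing = 3624258, where each meets that height, and whether that is right or left of the point:
Spur: 1–2 at easting≈612064.0 (right), 3–4 at easting≈577457.6 (left) → 1 crossing.
Larch: 4–5 at easting≈544692.7 (left), 6–7 at easting≈574171.2 (left) → 0 crossings.
Terrace: 1–2 at easting≈585149.4 (left), 4–5 at easting≈551711.9 (left) → 0 crossings.
Ford: 1–2 at easting≈581774.0 (left), 3–4 at easting≈551212.7 (left) → 0 crossings.
Ridge: 3–4 at easting≈556682.9 (left), 6–1 at easting≈592216.2 (left) → 0 crossings.
Cove: 1–2 at easting≈550861.4 (left), 4–1 at easting≈566472.5 (left) → 0 crossings.
Only Spur has an odd count, so the point is inside Spur.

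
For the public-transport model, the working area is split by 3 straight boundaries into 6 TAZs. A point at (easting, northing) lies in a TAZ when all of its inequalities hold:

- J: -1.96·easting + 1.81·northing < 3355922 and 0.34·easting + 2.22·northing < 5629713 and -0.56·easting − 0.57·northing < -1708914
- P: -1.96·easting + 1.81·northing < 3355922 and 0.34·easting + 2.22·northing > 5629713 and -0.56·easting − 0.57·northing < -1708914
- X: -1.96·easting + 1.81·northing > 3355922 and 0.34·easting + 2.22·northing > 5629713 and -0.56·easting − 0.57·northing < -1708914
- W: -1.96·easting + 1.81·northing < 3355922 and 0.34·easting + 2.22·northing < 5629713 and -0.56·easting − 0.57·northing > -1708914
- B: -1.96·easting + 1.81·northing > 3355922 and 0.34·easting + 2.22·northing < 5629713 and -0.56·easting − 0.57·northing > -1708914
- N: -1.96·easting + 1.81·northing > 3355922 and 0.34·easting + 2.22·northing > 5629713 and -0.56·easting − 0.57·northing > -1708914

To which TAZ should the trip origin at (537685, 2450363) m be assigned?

-1.96·537685 + 1.81·2450363 = 3381294.430, which is > 3355922
0.34·537685 + 2.22·2450363 = 5622618.760, which is < 5629713
-0.56·537685 − 0.57·2450363 = -1697810.510, which is > -1708914
This sign pattern matches B.

B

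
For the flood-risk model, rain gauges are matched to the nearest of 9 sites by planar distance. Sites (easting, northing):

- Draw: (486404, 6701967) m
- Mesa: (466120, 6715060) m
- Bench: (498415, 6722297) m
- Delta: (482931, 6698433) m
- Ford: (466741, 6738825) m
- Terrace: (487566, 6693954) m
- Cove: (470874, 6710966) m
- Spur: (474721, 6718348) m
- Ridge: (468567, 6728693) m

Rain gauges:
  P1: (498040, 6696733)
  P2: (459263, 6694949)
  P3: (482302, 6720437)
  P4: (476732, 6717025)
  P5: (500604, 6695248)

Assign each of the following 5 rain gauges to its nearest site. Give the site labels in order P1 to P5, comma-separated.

P1 → Terrace (d²=117427517.00)
P2 → Cove (d²=391359610.00)
P3 → Spur (d²=61835482.00)
P4 → Spur (d²=5794450.00)
P5 → Terrace (d²=171663880.00)

Terrace, Cove, Spur, Spur, Terrace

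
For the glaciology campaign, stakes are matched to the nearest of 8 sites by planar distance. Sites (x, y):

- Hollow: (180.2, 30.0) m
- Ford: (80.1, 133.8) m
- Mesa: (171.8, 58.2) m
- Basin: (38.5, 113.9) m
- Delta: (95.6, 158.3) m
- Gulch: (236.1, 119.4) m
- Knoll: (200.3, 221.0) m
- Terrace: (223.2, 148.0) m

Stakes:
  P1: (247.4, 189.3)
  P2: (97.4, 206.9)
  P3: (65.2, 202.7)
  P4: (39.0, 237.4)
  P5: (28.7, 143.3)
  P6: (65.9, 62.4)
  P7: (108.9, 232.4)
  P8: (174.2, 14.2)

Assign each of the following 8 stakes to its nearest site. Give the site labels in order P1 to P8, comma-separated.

Terrace, Delta, Delta, Delta, Basin, Basin, Delta, Hollow

P1 → Terrace (d²=2291.33)
P2 → Delta (d²=2365.20)
P3 → Delta (d²=2895.52)
P4 → Delta (d²=9460.37)
P5 → Basin (d²=960.40)
P6 → Basin (d²=3403.01)
P7 → Delta (d²=5667.70)
P8 → Hollow (d²=285.64)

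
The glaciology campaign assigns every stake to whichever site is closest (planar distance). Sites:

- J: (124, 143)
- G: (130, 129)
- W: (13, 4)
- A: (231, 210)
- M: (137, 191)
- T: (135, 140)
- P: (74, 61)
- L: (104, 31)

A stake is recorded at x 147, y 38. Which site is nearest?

L

Squared distances to each site:
J: 11554.000; G: 8570.000; W: 19112.000; A: 36640.000; M: 23509.000; T: 10548.000; P: 5858.000; L: 1898.000.
Minimum at L.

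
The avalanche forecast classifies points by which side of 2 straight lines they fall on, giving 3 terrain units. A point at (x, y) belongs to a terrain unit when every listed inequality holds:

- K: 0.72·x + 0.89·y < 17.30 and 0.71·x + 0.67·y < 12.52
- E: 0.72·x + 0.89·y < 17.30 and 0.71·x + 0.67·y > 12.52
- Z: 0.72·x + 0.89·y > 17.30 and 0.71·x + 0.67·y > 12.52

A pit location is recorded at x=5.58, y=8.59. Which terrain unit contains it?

0.72·5.58 + 0.89·8.59 = 11.663, which is < 17.30
0.71·5.58 + 0.67·8.59 = 9.717, which is < 12.52
This sign pattern matches K.

K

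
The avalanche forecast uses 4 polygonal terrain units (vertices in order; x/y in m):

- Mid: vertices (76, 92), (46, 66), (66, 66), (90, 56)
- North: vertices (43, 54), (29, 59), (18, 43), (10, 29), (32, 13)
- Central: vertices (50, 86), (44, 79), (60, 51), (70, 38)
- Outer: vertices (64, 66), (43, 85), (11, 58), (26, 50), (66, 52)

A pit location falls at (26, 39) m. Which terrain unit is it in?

Cast a ray rightward from (26, 39). For each polygon, the edges (by vertex number in listed order) whose endpoints lie on opposite sides of y = 39, where each meets that height, and whether that is right or left of the point:
Mid: no edge straddles that height → 0 crossings.
North: 3–4 at x≈15.7 (left), 5–1 at x≈39.0 (right) → 1 crossing.
Central: 3–4 at x≈69.2 (right), 4–1 at x≈69.6 (right) → 2 crossings.
Outer: no edge straddles that height → 0 crossings.
Only North has an odd count, so the point is inside North.

North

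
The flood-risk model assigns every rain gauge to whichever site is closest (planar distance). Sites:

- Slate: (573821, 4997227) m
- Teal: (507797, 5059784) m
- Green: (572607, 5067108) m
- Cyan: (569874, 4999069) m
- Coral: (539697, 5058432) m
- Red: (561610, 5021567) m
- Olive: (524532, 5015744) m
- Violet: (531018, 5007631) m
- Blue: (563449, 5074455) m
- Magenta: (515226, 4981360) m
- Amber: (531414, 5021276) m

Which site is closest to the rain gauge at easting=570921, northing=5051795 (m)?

Squared distances to each site:
Slate: 2986076624.000; Teal: 4048463497.000; Green: 237330565.000; Cyan: 2781127285.000; Coral: 1018987945.000; Red: 1000426705.000; Olive: 3451613922.000; Violet: 3542708305.000; Blue: 569306384.000; Magenta: 8063022250.000; Amber: 2492212410.000.
Minimum at Green.

Green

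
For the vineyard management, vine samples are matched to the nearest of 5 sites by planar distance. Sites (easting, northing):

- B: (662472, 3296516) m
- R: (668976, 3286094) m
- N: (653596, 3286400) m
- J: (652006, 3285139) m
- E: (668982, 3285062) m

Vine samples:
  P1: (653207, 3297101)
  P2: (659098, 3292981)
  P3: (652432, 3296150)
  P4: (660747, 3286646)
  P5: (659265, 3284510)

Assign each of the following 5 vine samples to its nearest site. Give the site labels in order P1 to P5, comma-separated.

B, B, N, N, N

P1 → B (d²=86182450.00)
P2 → B (d²=23880101.00)
P3 → N (d²=96417396.00)
P4 → N (d²=51197317.00)
P5 → N (d²=35709661.00)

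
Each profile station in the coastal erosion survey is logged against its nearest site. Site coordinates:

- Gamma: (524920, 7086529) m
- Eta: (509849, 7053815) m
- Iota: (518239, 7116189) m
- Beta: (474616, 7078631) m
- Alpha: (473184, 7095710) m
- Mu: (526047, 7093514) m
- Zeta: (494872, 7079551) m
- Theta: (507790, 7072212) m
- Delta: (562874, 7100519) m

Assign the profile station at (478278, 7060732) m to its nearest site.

Squared distances to each site:
Gamma: 2840961373.000; Eta: 1044572930.000; Iota: 4672360370.000; Beta: 333784445.000; Alpha: 1249409320.000; Mu: 3356536885.000; Zeta: 629515597.000; Theta: 1002748544.000; Delta: 8739488585.000.
Minimum at Beta.

Beta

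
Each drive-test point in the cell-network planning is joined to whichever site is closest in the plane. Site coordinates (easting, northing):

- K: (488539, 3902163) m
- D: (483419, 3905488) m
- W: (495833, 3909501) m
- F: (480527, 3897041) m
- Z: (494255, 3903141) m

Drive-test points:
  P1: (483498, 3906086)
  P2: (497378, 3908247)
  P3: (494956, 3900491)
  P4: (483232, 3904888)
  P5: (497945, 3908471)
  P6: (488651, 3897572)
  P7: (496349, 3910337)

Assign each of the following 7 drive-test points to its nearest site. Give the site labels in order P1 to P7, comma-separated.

P1 → D (d²=363845.00)
P2 → W (d²=3959541.00)
P3 → Z (d²=7513901.00)
P4 → D (d²=394969.00)
P5 → W (d²=5521444.00)
P6 → K (d²=21089825.00)
P7 → W (d²=965152.00)

D, W, Z, D, W, K, W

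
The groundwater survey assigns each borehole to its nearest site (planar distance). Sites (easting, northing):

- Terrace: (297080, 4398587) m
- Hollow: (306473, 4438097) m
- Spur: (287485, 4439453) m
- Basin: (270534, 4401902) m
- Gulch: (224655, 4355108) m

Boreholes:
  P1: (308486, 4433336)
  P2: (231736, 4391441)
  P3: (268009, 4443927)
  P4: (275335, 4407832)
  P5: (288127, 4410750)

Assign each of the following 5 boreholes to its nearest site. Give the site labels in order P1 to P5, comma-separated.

P1 → Hollow (d²=26719290.00)
P2 → Gulch (d²=1370227450.00)
P3 → Spur (d²=399331252.00)
P4 → Basin (d²=58214501.00)
P5 → Terrace (d²=228094778.00)

Hollow, Gulch, Spur, Basin, Terrace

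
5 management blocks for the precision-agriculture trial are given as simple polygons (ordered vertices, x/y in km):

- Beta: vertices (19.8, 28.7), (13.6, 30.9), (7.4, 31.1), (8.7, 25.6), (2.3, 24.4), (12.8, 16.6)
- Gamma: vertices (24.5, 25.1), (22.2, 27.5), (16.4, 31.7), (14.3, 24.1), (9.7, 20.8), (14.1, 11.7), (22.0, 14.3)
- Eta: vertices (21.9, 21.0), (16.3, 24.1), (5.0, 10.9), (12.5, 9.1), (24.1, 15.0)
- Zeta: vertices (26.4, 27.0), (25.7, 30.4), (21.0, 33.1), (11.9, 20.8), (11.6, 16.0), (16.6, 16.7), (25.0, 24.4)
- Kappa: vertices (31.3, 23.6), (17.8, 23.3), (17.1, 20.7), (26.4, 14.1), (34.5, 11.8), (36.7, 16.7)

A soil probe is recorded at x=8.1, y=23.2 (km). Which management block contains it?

Beta

Cast a ray rightward from (8.1, 23.2). For each polygon, the edges (by vertex number in listed order) whose endpoints lie on opposite sides of y = 23.2, where each meets that height, and whether that is right or left of the point:
Beta: 5–6 at x≈3.92 (left), 6–1 at x≈16.62 (right) → 1 crossing.
Gamma: 4–5 at x≈13.05 (right), 7–1 at x≈24.06 (right) → 2 crossings.
Eta: 1–2 at x≈17.93 (right), 2–3 at x≈15.53 (right) → 2 crossings.
Zeta: 3–4 at x≈13.68 (right), 6–7 at x≈23.69 (right) → 2 crossings.
Kappa: 2–3 at x≈17.77 (right), 6–1 at x≈31.61 (right) → 2 crossings.
Only Beta has an odd count, so the point is inside Beta.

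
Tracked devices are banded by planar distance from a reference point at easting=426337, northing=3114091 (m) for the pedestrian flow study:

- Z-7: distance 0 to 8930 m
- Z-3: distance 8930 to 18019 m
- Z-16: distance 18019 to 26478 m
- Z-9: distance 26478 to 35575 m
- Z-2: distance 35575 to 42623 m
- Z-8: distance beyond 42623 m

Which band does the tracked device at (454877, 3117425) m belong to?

Distance = √((454877−426337)² + (3117425−3114091)²) = √(814531600.000 + 11115556.000) = 28734.077 m.
26478 ≤ 28734.077 < 35575 → Z-9.

Z-9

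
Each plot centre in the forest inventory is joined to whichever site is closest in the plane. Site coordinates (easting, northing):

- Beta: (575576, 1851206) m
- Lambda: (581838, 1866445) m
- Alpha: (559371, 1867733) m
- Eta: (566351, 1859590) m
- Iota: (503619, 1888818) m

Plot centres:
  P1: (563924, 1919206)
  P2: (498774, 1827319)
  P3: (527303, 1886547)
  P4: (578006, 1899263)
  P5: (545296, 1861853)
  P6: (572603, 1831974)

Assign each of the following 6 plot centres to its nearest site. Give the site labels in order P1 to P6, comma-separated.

P1 → Alpha (d²=2670199538.00)
P2 → Iota (d²=3805601026.00)
P3 → Iota (d²=566089297.00)
P4 → Lambda (d²=1091705348.00)
P5 → Alpha (d²=232680025.00)
P6 → Beta (d²=378708553.00)

Alpha, Iota, Iota, Lambda, Alpha, Beta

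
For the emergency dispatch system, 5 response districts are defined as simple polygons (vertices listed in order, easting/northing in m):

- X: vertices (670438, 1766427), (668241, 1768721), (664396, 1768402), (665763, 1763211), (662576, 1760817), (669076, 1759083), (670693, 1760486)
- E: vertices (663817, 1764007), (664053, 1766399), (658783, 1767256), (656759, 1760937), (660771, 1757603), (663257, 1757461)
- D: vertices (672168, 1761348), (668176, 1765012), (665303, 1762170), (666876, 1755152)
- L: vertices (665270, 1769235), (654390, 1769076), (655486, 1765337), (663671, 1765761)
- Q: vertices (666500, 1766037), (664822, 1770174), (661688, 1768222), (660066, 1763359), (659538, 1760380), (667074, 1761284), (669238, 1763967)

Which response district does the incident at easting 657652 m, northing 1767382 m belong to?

Cast a ray rightward from (657652, 1767382). For each polygon, the edges (by vertex number in listed order) whose endpoints lie on opposite sides of northing = 1767382, where each meets that height, and whether that is right or left of the point:
X: 1–2 at easting≈669523.4 (right), 3–4 at easting≈664664.6 (right) → 2 crossings.
E: no edge straddles that height → 0 crossings.
D: no edge straddles that height → 0 crossings.
L: 2–3 at easting≈654886.6 (left), 4–1 at easting≈664417.1 (right) → 1 crossing.
Q: 1–2 at easting≈665954.5 (right), 3–4 at easting≈661407.8 (right) → 2 crossings.
Only L has an odd count, so the point is inside L.

L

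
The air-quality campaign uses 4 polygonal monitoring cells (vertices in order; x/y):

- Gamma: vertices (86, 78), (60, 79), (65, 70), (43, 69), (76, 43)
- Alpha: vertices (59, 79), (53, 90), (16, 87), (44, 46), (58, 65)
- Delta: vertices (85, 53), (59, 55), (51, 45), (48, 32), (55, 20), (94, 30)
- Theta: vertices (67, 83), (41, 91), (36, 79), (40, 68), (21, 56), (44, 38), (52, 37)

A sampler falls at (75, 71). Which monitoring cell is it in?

Cast a ray rightward from (75, 71). For each polygon, the edges (by vertex number in listed order) whose endpoints lie on opposite sides of y = 71, where each meets that height, and whether that is right or left of the point:
Gamma: 2–3 at x≈64.4 (left), 5–1 at x≈84.0 (right) → 1 crossing.
Alpha: 3–4 at x≈26.9 (left), 5–1 at x≈58.4 (left) → 0 crossings.
Delta: no edge straddles that height → 0 crossings.
Theta: 3–4 at x≈38.9 (left), 7–1 at x≈63.1 (left) → 0 crossings.
Only Gamma has an odd count, so the point is inside Gamma.

Gamma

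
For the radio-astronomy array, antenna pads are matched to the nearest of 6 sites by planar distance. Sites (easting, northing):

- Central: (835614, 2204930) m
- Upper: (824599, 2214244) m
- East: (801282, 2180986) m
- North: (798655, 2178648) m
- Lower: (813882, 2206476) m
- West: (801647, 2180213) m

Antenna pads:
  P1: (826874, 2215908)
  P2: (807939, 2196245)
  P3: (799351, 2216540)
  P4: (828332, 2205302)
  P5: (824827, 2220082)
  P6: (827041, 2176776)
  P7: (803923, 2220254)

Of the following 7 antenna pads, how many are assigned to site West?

P1 → Upper
P2 → Lower
P3 → Lower
P4 → Central
P5 → Upper
P6 → West
P7 → Lower
1 of the 7 goes to West.

1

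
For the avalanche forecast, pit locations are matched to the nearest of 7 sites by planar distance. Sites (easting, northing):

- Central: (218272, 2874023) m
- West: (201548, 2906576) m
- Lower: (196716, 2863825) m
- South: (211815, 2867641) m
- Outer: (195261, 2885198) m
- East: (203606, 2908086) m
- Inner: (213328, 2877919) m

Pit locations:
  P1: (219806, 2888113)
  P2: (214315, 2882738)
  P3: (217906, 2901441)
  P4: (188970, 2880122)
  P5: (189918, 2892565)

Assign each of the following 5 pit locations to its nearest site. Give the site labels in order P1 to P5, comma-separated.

P1 → Inner (d²=145882120.00)
P2 → Inner (d²=24196930.00)
P3 → East (d²=248646025.00)
P4 → Outer (d²=65342457.00)
P5 → Outer (d²=82820338.00)

Inner, Inner, East, Outer, Outer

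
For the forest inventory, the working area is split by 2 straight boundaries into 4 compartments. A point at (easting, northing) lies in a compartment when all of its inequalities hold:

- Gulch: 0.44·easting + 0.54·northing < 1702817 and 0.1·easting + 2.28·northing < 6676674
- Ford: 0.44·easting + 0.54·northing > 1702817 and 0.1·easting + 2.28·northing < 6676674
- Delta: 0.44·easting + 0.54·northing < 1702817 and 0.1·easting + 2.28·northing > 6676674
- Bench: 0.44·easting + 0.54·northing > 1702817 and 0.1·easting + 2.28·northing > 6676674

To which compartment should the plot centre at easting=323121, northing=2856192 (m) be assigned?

Gulch

0.44·323121 + 0.54·2856192 = 1684516.920, which is < 1702817
0.1·323121 + 2.28·2856192 = 6544429.860, which is < 6676674
This sign pattern matches Gulch.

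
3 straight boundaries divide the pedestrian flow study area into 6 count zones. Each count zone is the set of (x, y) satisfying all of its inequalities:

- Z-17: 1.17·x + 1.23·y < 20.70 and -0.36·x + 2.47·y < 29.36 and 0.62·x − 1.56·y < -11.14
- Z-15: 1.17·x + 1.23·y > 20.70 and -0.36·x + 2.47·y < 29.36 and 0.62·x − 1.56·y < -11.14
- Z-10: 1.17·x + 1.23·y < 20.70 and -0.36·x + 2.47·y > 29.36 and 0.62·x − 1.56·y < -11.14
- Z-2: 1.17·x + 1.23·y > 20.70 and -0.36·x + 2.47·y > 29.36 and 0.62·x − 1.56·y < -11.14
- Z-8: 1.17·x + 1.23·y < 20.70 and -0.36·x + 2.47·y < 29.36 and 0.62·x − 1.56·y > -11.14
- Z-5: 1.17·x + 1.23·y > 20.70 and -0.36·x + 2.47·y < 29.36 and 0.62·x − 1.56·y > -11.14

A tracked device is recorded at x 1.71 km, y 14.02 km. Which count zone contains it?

1.17·1.71 + 1.23·14.02 = 19.245, which is < 20.70
-0.36·1.71 + 2.47·14.02 = 34.014, which is > 29.36
0.62·1.71 − 1.56·14.02 = -20.811, which is < -11.14
This sign pattern matches Z-10.

Z-10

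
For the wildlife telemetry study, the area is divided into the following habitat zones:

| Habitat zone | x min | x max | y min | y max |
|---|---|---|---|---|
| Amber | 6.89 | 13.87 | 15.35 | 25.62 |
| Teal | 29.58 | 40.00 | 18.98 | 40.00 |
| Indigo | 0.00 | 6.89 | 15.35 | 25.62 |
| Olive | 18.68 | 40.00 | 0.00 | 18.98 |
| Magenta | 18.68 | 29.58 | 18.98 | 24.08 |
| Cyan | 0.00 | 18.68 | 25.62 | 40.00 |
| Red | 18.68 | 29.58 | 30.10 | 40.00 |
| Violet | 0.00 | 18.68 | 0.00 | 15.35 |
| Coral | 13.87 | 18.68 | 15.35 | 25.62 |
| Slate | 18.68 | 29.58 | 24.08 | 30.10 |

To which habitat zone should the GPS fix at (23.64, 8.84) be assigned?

The point has x = 23.64 and y = 8.84.
Only Olive satisfies 18.68 ≤ x ≤ 40.00 and 0.00 ≤ y ≤ 18.98.

Olive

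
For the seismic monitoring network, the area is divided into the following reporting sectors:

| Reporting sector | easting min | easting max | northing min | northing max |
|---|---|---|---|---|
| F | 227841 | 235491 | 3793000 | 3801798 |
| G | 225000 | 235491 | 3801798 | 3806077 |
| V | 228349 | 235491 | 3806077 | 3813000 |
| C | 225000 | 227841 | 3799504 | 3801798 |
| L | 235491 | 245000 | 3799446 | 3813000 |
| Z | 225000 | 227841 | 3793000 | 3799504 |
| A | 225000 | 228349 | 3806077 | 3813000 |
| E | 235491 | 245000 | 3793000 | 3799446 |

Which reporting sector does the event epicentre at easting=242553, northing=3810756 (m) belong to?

L

The point has easting = 242553 and northing = 3810756.
Only L satisfies 235491 ≤ easting ≤ 245000 and 3799446 ≤ northing ≤ 3813000.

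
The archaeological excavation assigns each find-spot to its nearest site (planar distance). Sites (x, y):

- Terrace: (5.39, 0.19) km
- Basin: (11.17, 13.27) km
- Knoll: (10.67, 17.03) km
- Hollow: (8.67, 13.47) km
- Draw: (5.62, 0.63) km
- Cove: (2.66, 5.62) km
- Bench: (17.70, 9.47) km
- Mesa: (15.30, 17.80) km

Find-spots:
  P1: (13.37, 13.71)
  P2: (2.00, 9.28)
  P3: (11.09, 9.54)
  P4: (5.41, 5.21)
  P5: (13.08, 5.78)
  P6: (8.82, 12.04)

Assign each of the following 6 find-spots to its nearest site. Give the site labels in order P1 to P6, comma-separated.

Basin, Cove, Basin, Cove, Bench, Hollow

P1 → Basin (d²=5.03)
P2 → Cove (d²=13.83)
P3 → Basin (d²=13.92)
P4 → Cove (d²=7.73)
P5 → Bench (d²=34.96)
P6 → Hollow (d²=2.07)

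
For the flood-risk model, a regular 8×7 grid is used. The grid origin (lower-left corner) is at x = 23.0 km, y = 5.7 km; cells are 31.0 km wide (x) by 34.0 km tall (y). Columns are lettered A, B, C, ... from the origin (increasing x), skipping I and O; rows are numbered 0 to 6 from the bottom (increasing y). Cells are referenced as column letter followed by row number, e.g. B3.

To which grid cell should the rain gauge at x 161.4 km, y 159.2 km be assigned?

Column index: ⌊(161.4 − 23.0) / 31.0⌋ = ⌊4.465⌋ = 4 → column E
Row offset from origin: ⌊(159.2 − 5.7) / 34.0⌋ = ⌊4.515⌋ = 4 → row 4

E4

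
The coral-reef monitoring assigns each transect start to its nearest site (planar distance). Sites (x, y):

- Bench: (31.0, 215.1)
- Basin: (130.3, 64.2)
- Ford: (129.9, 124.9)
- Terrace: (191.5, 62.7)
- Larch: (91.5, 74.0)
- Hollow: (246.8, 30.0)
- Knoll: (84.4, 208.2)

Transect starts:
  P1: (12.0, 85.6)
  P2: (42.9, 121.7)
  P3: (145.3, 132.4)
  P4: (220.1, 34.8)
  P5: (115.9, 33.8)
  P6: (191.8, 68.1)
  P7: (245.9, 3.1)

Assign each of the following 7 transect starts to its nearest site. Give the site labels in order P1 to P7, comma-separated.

P1 → Larch (d²=6454.81)
P2 → Larch (d²=4637.25)
P3 → Ford (d²=293.41)
P4 → Hollow (d²=735.93)
P5 → Basin (d²=1131.52)
P6 → Terrace (d²=29.25)
P7 → Hollow (d²=724.42)

Larch, Larch, Ford, Hollow, Basin, Terrace, Hollow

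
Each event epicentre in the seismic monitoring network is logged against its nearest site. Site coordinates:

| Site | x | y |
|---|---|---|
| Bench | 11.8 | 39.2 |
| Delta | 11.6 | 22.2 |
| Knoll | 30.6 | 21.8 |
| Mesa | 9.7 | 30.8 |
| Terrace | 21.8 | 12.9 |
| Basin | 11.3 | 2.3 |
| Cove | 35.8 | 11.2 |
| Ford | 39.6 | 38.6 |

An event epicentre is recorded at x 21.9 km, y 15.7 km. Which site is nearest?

Squared distances to each site:
Bench: 654.260; Delta: 148.340; Knoll: 112.900; Mesa: 376.850; Terrace: 7.850; Basin: 291.920; Cove: 213.460; Ford: 837.700.
Minimum at Terrace.

Terrace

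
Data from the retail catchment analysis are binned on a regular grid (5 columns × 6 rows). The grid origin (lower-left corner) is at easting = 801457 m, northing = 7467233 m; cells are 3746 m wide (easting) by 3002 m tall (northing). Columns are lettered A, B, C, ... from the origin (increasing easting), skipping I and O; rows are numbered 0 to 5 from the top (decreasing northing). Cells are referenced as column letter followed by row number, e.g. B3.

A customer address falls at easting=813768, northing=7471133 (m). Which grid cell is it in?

D4

Column index: ⌊(813768 − 801457) / 3746⌋ = ⌊3.286⌋ = 3 → column D
Row offset from origin: ⌊(7471133 − 7467233) / 3002⌋ = ⌊1.299⌋ = 1 → row 4 (counted from top)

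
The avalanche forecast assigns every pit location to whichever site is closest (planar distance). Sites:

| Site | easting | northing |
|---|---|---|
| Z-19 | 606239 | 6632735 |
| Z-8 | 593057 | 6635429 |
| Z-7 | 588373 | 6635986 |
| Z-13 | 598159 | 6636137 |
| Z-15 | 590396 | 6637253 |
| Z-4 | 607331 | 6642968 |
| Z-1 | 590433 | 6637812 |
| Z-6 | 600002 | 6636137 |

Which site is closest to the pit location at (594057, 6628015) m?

Squared distances to each site:
Z-19: 170679524.000; Z-8: 55967396.000; Z-7: 95844697.000; Z-13: 82793288.000; Z-15: 98743565.000; Z-4: 399791285.000; Z-1: 109114585.000; Z-6: 101309909.000.
Minimum at Z-8.

Z-8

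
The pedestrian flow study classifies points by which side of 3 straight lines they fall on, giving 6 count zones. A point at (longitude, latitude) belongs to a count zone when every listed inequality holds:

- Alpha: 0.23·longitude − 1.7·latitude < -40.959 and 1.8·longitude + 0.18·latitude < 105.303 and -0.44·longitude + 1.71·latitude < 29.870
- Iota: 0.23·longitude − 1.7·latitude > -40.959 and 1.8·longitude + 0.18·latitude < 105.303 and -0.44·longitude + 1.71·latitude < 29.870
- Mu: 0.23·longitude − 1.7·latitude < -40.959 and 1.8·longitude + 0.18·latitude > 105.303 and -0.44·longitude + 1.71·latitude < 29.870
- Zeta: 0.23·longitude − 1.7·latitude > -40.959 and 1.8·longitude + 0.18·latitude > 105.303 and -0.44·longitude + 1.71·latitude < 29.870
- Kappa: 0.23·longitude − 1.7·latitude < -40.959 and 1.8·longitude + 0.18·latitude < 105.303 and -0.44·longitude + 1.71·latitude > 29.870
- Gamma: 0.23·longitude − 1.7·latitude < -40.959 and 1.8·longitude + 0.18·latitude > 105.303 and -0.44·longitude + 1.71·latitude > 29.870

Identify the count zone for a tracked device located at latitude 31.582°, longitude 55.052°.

Alpha

0.23·55.052 − 1.7·31.582 = -41.027, which is < -40.959
1.8·55.052 + 0.18·31.582 = 104.778, which is < 105.303
-0.44·55.052 + 1.71·31.582 = 29.782, which is < 29.870
This sign pattern matches Alpha.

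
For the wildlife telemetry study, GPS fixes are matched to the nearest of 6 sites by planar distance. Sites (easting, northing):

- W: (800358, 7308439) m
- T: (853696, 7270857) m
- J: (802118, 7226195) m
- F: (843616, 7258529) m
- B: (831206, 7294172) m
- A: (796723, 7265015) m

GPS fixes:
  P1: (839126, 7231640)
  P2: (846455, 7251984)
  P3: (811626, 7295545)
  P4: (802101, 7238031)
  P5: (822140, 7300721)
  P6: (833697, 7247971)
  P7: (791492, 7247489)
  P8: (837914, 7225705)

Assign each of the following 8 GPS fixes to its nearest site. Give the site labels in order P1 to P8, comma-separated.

F, F, W, J, B, F, A, F

P1 → F (d²=743178421.00)
P2 → F (d²=50896946.00)
P3 → W (d²=293223060.00)
P4 → J (d²=140091185.00)
P5 → B (d²=125081757.00)
P6 → F (d²=209857925.00)
P7 → A (d²=334524037.00)
P8 → F (d²=1109927780.00)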